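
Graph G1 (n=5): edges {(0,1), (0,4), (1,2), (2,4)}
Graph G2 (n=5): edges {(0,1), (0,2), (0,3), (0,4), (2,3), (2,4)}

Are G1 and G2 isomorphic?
No, not isomorphic

The graphs are NOT isomorphic.

Counting triangles (3-cliques): G1 has 0, G2 has 2.
Triangle count is an isomorphism invariant, so differing triangle counts rule out isomorphism.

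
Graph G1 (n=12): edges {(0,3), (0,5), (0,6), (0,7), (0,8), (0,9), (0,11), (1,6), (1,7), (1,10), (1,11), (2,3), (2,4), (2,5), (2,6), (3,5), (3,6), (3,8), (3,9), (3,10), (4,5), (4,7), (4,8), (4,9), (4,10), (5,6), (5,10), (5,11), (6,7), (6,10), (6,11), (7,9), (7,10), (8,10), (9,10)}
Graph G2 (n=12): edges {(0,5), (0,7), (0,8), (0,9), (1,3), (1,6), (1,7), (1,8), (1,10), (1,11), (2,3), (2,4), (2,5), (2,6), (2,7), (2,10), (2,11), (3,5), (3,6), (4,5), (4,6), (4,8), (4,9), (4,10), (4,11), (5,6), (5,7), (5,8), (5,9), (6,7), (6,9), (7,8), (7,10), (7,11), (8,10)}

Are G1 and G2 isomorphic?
Yes, isomorphic

The graphs are isomorphic.
One valid mapping φ: V(G1) → V(G2): 0→4, 1→0, 2→3, 3→2, 4→1, 5→6, 6→5, 7→8, 8→11, 9→10, 10→7, 11→9

Verify φ preserves adjacency — for each edge of G1, its image is an edge of G2:
  (0,3) → (φ(0),φ(3)) = (2,4) ∈ E(G2) ✓
  (0,5) → (φ(0),φ(5)) = (4,6) ∈ E(G2) ✓
  (0,6) → (φ(0),φ(6)) = (4,5) ∈ E(G2) ✓
  (0,7) → (φ(0),φ(7)) = (4,8) ∈ E(G2) ✓
  (0,8) → (φ(0),φ(8)) = (4,11) ∈ E(G2) ✓
  (0,9) → (φ(0),φ(9)) = (4,10) ∈ E(G2) ✓
  (0,11) → (φ(0),φ(11)) = (4,9) ∈ E(G2) ✓
  (1,6) → (φ(1),φ(6)) = (0,5) ∈ E(G2) ✓
  (1,7) → (φ(1),φ(7)) = (0,8) ∈ E(G2) ✓
  (1,10) → (φ(1),φ(10)) = (0,7) ∈ E(G2) ✓
  (1,11) → (φ(1),φ(11)) = (0,9) ∈ E(G2) ✓
  (2,3) → (φ(2),φ(3)) = (2,3) ∈ E(G2) ✓
  (2,4) → (φ(2),φ(4)) = (1,3) ∈ E(G2) ✓
  (2,5) → (φ(2),φ(5)) = (3,6) ∈ E(G2) ✓
  (2,6) → (φ(2),φ(6)) = (3,5) ∈ E(G2) ✓
  (3,5) → (φ(3),φ(5)) = (2,6) ∈ E(G2) ✓
  (3,6) → (φ(3),φ(6)) = (2,5) ∈ E(G2) ✓
  (3,8) → (φ(3),φ(8)) = (2,11) ∈ E(G2) ✓
  (3,9) → (φ(3),φ(9)) = (2,10) ∈ E(G2) ✓
  (3,10) → (φ(3),φ(10)) = (2,7) ∈ E(G2) ✓
  (4,5) → (φ(4),φ(5)) = (1,6) ∈ E(G2) ✓
  (4,7) → (φ(4),φ(7)) = (1,8) ∈ E(G2) ✓
  (4,8) → (φ(4),φ(8)) = (1,11) ∈ E(G2) ✓
  (4,9) → (φ(4),φ(9)) = (1,10) ∈ E(G2) ✓
  (4,10) → (φ(4),φ(10)) = (1,7) ∈ E(G2) ✓
  (5,6) → (φ(5),φ(6)) = (5,6) ∈ E(G2) ✓
  (5,10) → (φ(5),φ(10)) = (6,7) ∈ E(G2) ✓
  (5,11) → (φ(5),φ(11)) = (6,9) ∈ E(G2) ✓
  (6,7) → (φ(6),φ(7)) = (5,8) ∈ E(G2) ✓
  (6,10) → (φ(6),φ(10)) = (5,7) ∈ E(G2) ✓
  (6,11) → (φ(6),φ(11)) = (5,9) ∈ E(G2) ✓
  (7,9) → (φ(7),φ(9)) = (8,10) ∈ E(G2) ✓
  (7,10) → (φ(7),φ(10)) = (7,8) ∈ E(G2) ✓
  (8,10) → (φ(8),φ(10)) = (7,11) ∈ E(G2) ✓
  (9,10) → (φ(9),φ(10)) = (7,10) ∈ E(G2) ✓
All 35 edges of G1 map to edges of G2, and |E(G1)| = |E(G2)| = 35, so φ is a bijection on edges as well as vertices. Hence G1 ≅ G2.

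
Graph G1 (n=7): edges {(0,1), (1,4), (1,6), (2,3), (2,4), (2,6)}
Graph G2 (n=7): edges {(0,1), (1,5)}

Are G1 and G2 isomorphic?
No, not isomorphic

The graphs are NOT isomorphic.

Connected components of G1: 2 component(s) with vertex sets [[5], [0, 1, 2, 3, 4, 6]], sizes [1, 6].
Connected components of G2: 5 component(s) with vertex sets [[2], [3], [4], [6], [0, 1, 5]], sizes [1, 1, 1, 1, 3].
The number of connected components (and the multiset of component sizes) is an isomorphism invariant — an isomorphism maps each component of G1 bijectively onto a component of G2. Since G1 has 2 component(s) and G2 has 5, they cannot be isomorphic.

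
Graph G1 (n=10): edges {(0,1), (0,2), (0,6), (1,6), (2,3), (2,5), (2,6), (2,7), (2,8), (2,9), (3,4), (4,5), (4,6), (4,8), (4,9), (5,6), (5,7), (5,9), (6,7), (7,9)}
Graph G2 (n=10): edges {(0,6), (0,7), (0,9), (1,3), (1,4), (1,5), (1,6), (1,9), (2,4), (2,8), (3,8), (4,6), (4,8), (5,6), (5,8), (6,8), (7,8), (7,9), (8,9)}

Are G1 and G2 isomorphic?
No, not isomorphic

The graphs are NOT isomorphic.

Counting triangles (3-cliques): G1 has 11, G2 has 7.
Triangle count is an isomorphism invariant, so differing triangle counts rule out isomorphism.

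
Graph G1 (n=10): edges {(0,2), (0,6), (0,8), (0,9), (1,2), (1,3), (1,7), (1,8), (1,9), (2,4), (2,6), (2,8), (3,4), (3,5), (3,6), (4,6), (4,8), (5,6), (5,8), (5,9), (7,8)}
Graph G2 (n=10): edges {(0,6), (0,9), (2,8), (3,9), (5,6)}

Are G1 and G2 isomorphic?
No, not isomorphic

The graphs are NOT isomorphic.

Connected components of G1: 1 component(s) with vertex sets [[0, 1, 2, 3, 4, 5, 6, 7, 8, 9]], sizes [10].
Connected components of G2: 5 component(s) with vertex sets [[1], [4], [7], [2, 8], [0, 3, 5, 6, 9]], sizes [1, 1, 1, 2, 5].
The number of connected components (and the multiset of component sizes) is an isomorphism invariant — an isomorphism maps each component of G1 bijectively onto a component of G2. Since G1 has 1 component(s) and G2 has 5, they cannot be isomorphic.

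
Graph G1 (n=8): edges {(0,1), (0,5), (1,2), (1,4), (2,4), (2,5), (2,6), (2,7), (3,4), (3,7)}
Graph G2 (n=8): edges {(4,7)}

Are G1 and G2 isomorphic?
No, not isomorphic

The graphs are NOT isomorphic.

Connected components of G1: 1 component(s) with vertex sets [[0, 1, 2, 3, 4, 5, 6, 7]], sizes [8].
Connected components of G2: 7 component(s) with vertex sets [[0], [1], [2], [3], [5], [6], [4, 7]], sizes [1, 1, 1, 1, 1, 1, 2].
The number of connected components (and the multiset of component sizes) is an isomorphism invariant — an isomorphism maps each component of G1 bijectively onto a component of G2. Since G1 has 1 component(s) and G2 has 7, they cannot be isomorphic.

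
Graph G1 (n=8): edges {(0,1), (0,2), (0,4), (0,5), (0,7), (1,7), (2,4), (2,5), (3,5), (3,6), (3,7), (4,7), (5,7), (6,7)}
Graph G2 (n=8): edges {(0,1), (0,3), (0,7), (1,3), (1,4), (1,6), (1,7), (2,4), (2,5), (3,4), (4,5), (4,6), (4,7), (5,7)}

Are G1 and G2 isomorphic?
Yes, isomorphic

The graphs are isomorphic.
One valid mapping φ: V(G1) → V(G2): 0→1, 1→6, 2→0, 3→5, 4→3, 5→7, 6→2, 7→4

Verify φ preserves adjacency — for each edge of G1, its image is an edge of G2:
  (0,1) → (φ(0),φ(1)) = (1,6) ∈ E(G2) ✓
  (0,2) → (φ(0),φ(2)) = (0,1) ∈ E(G2) ✓
  (0,4) → (φ(0),φ(4)) = (1,3) ∈ E(G2) ✓
  (0,5) → (φ(0),φ(5)) = (1,7) ∈ E(G2) ✓
  (0,7) → (φ(0),φ(7)) = (1,4) ∈ E(G2) ✓
  (1,7) → (φ(1),φ(7)) = (4,6) ∈ E(G2) ✓
  (2,4) → (φ(2),φ(4)) = (0,3) ∈ E(G2) ✓
  (2,5) → (φ(2),φ(5)) = (0,7) ∈ E(G2) ✓
  (3,5) → (φ(3),φ(5)) = (5,7) ∈ E(G2) ✓
  (3,6) → (φ(3),φ(6)) = (2,5) ∈ E(G2) ✓
  (3,7) → (φ(3),φ(7)) = (4,5) ∈ E(G2) ✓
  (4,7) → (φ(4),φ(7)) = (3,4) ∈ E(G2) ✓
  (5,7) → (φ(5),φ(7)) = (4,7) ∈ E(G2) ✓
  (6,7) → (φ(6),φ(7)) = (2,4) ∈ E(G2) ✓
All 14 edges of G1 map to edges of G2, and |E(G1)| = |E(G2)| = 14, so φ is a bijection on edges as well as vertices. Hence G1 ≅ G2.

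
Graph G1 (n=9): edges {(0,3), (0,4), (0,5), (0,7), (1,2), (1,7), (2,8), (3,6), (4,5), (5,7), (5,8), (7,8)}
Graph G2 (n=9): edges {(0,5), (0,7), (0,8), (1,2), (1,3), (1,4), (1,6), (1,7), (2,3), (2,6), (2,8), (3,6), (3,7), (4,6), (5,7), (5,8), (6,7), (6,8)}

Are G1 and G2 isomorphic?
No, not isomorphic

The graphs are NOT isomorphic.

Counting triangles (3-cliques): G1 has 3, G2 has 11.
Triangle count is an isomorphism invariant, so differing triangle counts rule out isomorphism.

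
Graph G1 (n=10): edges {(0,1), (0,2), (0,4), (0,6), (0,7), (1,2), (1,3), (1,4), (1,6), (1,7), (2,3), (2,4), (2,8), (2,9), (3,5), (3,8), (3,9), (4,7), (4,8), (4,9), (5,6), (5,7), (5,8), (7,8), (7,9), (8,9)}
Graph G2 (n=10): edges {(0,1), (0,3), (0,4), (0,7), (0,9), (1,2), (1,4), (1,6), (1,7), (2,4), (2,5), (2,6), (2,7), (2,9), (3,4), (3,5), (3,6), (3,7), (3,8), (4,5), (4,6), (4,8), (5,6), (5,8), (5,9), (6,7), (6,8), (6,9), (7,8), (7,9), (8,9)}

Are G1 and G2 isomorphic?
No, not isomorphic

The graphs are NOT isomorphic.

Degrees in G1: deg(0)=5, deg(1)=6, deg(2)=6, deg(3)=5, deg(4)=6, deg(5)=4, deg(6)=3, deg(7)=6, deg(8)=6, deg(9)=5.
Sorted degree sequence of G1: [6, 6, 6, 6, 6, 5, 5, 5, 4, 3].
Degrees in G2: deg(0)=5, deg(1)=5, deg(2)=6, deg(3)=6, deg(4)=7, deg(5)=6, deg(6)=8, deg(7)=7, deg(8)=6, deg(9)=6.
Sorted degree sequence of G2: [8, 7, 7, 6, 6, 6, 6, 6, 5, 5].
The (sorted) degree sequence is an isomorphism invariant, so since G1 and G2 have different degree sequences they cannot be isomorphic.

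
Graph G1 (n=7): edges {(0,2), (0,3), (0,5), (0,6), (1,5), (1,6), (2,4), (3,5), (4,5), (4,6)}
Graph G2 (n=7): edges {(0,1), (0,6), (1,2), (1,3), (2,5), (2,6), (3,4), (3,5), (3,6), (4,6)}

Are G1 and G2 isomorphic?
Yes, isomorphic

The graphs are isomorphic.
One valid mapping φ: V(G1) → V(G2): 0→3, 1→0, 2→5, 3→4, 4→2, 5→6, 6→1

Verify φ preserves adjacency — for each edge of G1, its image is an edge of G2:
  (0,2) → (φ(0),φ(2)) = (3,5) ∈ E(G2) ✓
  (0,3) → (φ(0),φ(3)) = (3,4) ∈ E(G2) ✓
  (0,5) → (φ(0),φ(5)) = (3,6) ∈ E(G2) ✓
  (0,6) → (φ(0),φ(6)) = (1,3) ∈ E(G2) ✓
  (1,5) → (φ(1),φ(5)) = (0,6) ∈ E(G2) ✓
  (1,6) → (φ(1),φ(6)) = (0,1) ∈ E(G2) ✓
  (2,4) → (φ(2),φ(4)) = (2,5) ∈ E(G2) ✓
  (3,5) → (φ(3),φ(5)) = (4,6) ∈ E(G2) ✓
  (4,5) → (φ(4),φ(5)) = (2,6) ∈ E(G2) ✓
  (4,6) → (φ(4),φ(6)) = (1,2) ∈ E(G2) ✓
All 10 edges of G1 map to edges of G2, and |E(G1)| = |E(G2)| = 10, so φ is a bijection on edges as well as vertices. Hence G1 ≅ G2.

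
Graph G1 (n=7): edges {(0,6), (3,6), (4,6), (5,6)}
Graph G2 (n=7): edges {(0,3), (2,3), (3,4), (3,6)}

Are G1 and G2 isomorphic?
Yes, isomorphic

The graphs are isomorphic.
One valid mapping φ: V(G1) → V(G2): 0→6, 1→5, 2→1, 3→2, 4→0, 5→4, 6→3

Verify φ preserves adjacency — for each edge of G1, its image is an edge of G2:
  (0,6) → (φ(0),φ(6)) = (3,6) ∈ E(G2) ✓
  (3,6) → (φ(3),φ(6)) = (2,3) ∈ E(G2) ✓
  (4,6) → (φ(4),φ(6)) = (0,3) ∈ E(G2) ✓
  (5,6) → (φ(5),φ(6)) = (3,4) ∈ E(G2) ✓
All 4 edges of G1 map to edges of G2, and |E(G1)| = |E(G2)| = 4, so φ is a bijection on edges as well as vertices. Hence G1 ≅ G2.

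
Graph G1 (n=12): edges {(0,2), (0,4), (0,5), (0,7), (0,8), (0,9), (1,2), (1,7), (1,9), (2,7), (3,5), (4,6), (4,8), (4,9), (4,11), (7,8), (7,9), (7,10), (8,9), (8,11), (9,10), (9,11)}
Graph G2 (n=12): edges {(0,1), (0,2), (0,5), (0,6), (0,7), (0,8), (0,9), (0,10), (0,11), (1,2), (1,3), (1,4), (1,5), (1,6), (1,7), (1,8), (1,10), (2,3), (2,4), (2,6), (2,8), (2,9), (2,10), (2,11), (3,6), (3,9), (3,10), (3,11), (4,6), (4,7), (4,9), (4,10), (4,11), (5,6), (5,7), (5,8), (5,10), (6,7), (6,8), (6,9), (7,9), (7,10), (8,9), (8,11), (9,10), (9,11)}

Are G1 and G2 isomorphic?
No, not isomorphic

The graphs are NOT isomorphic.

Counting triangles (3-cliques): G1 has 14, G2 has 71.
Triangle count is an isomorphism invariant, so differing triangle counts rule out isomorphism.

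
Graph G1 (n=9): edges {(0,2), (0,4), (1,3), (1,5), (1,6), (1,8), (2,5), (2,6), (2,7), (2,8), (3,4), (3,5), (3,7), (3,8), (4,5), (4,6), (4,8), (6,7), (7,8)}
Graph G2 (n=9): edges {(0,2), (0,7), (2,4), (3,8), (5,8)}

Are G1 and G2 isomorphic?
No, not isomorphic

The graphs are NOT isomorphic.

Connected components of G1: 1 component(s) with vertex sets [[0, 1, 2, 3, 4, 5, 6, 7, 8]], sizes [9].
Connected components of G2: 4 component(s) with vertex sets [[1], [6], [3, 5, 8], [0, 2, 4, 7]], sizes [1, 1, 3, 4].
The number of connected components (and the multiset of component sizes) is an isomorphism invariant — an isomorphism maps each component of G1 bijectively onto a component of G2. Since G1 has 1 component(s) and G2 has 4, they cannot be isomorphic.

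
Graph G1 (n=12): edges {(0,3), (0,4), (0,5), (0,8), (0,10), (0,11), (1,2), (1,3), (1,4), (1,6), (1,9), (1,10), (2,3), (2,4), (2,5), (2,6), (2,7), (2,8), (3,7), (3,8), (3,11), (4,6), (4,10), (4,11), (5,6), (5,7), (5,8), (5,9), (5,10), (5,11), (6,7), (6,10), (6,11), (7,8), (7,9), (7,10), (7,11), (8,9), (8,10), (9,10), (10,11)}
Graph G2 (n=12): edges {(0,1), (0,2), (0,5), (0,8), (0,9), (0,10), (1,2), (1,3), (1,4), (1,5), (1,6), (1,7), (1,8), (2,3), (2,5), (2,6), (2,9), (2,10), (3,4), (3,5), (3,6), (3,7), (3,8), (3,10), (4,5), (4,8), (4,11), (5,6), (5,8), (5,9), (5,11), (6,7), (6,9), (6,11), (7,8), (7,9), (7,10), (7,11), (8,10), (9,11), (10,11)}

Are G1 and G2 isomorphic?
Yes, isomorphic

The graphs are isomorphic.
One valid mapping φ: V(G1) → V(G2): 0→0, 1→11, 2→7, 3→10, 4→9, 5→1, 6→6, 7→3, 8→8, 9→4, 10→5, 11→2

Verify φ preserves adjacency — for each edge of G1, its image is an edge of G2:
  (0,3) → (φ(0),φ(3)) = (0,10) ∈ E(G2) ✓
  (0,4) → (φ(0),φ(4)) = (0,9) ∈ E(G2) ✓
  (0,5) → (φ(0),φ(5)) = (0,1) ∈ E(G2) ✓
  (0,8) → (φ(0),φ(8)) = (0,8) ∈ E(G2) ✓
  (0,10) → (φ(0),φ(10)) = (0,5) ∈ E(G2) ✓
  (0,11) → (φ(0),φ(11)) = (0,2) ∈ E(G2) ✓
  (1,2) → (φ(1),φ(2)) = (7,11) ∈ E(G2) ✓
  (1,3) → (φ(1),φ(3)) = (10,11) ∈ E(G2) ✓
  (1,4) → (φ(1),φ(4)) = (9,11) ∈ E(G2) ✓
  (1,6) → (φ(1),φ(6)) = (6,11) ∈ E(G2) ✓
  (1,9) → (φ(1),φ(9)) = (4,11) ∈ E(G2) ✓
  (1,10) → (φ(1),φ(10)) = (5,11) ∈ E(G2) ✓
  (2,3) → (φ(2),φ(3)) = (7,10) ∈ E(G2) ✓
  (2,4) → (φ(2),φ(4)) = (7,9) ∈ E(G2) ✓
  (2,5) → (φ(2),φ(5)) = (1,7) ∈ E(G2) ✓
  (2,6) → (φ(2),φ(6)) = (6,7) ∈ E(G2) ✓
  (2,7) → (φ(2),φ(7)) = (3,7) ∈ E(G2) ✓
  (2,8) → (φ(2),φ(8)) = (7,8) ∈ E(G2) ✓
  (3,7) → (φ(3),φ(7)) = (3,10) ∈ E(G2) ✓
  (3,8) → (φ(3),φ(8)) = (8,10) ∈ E(G2) ✓
  (3,11) → (φ(3),φ(11)) = (2,10) ∈ E(G2) ✓
  (4,6) → (φ(4),φ(6)) = (6,9) ∈ E(G2) ✓
  (4,10) → (φ(4),φ(10)) = (5,9) ∈ E(G2) ✓
  (4,11) → (φ(4),φ(11)) = (2,9) ∈ E(G2) ✓
  (5,6) → (φ(5),φ(6)) = (1,6) ∈ E(G2) ✓
  (5,7) → (φ(5),φ(7)) = (1,3) ∈ E(G2) ✓
  (5,8) → (φ(5),φ(8)) = (1,8) ∈ E(G2) ✓
  (5,9) → (φ(5),φ(9)) = (1,4) ∈ E(G2) ✓
  (5,10) → (φ(5),φ(10)) = (1,5) ∈ E(G2) ✓
  (5,11) → (φ(5),φ(11)) = (1,2) ∈ E(G2) ✓
  (6,7) → (φ(6),φ(7)) = (3,6) ∈ E(G2) ✓
  (6,10) → (φ(6),φ(10)) = (5,6) ∈ E(G2) ✓
  (6,11) → (φ(6),φ(11)) = (2,6) ∈ E(G2) ✓
  (7,8) → (φ(7),φ(8)) = (3,8) ∈ E(G2) ✓
  (7,9) → (φ(7),φ(9)) = (3,4) ∈ E(G2) ✓
  (7,10) → (φ(7),φ(10)) = (3,5) ∈ E(G2) ✓
  (7,11) → (φ(7),φ(11)) = (2,3) ∈ E(G2) ✓
  (8,9) → (φ(8),φ(9)) = (4,8) ∈ E(G2) ✓
  (8,10) → (φ(8),φ(10)) = (5,8) ∈ E(G2) ✓
  (9,10) → (φ(9),φ(10)) = (4,5) ∈ E(G2) ✓
  (10,11) → (φ(10),φ(11)) = (2,5) ∈ E(G2) ✓
All 41 edges of G1 map to edges of G2, and |E(G1)| = |E(G2)| = 41, so φ is a bijection on edges as well as vertices. Hence G1 ≅ G2.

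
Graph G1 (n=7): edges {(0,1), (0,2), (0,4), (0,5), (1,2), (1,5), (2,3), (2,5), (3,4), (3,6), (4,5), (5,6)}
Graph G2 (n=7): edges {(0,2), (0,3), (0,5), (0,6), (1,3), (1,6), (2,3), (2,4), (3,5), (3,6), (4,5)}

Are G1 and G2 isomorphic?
No, not isomorphic

The graphs are NOT isomorphic.

Degrees in G1: deg(0)=4, deg(1)=3, deg(2)=4, deg(3)=3, deg(4)=3, deg(5)=5, deg(6)=2.
Sorted degree sequence of G1: [5, 4, 4, 3, 3, 3, 2].
Degrees in G2: deg(0)=4, deg(1)=2, deg(2)=3, deg(3)=5, deg(4)=2, deg(5)=3, deg(6)=3.
Sorted degree sequence of G2: [5, 4, 3, 3, 3, 2, 2].
The (sorted) degree sequence is an isomorphism invariant, so since G1 and G2 have different degree sequences they cannot be isomorphic.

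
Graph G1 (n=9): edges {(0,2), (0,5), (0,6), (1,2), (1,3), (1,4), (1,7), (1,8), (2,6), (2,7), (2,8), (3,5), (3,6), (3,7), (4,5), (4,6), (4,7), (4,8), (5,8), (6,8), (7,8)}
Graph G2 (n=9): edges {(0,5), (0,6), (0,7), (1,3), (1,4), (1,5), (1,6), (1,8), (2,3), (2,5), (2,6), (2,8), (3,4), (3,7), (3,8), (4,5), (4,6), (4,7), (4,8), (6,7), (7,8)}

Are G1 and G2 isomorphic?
Yes, isomorphic

The graphs are isomorphic.
One valid mapping φ: V(G1) → V(G2): 0→0, 1→8, 2→7, 3→2, 4→1, 5→5, 6→6, 7→3, 8→4

Verify φ preserves adjacency — for each edge of G1, its image is an edge of G2:
  (0,2) → (φ(0),φ(2)) = (0,7) ∈ E(G2) ✓
  (0,5) → (φ(0),φ(5)) = (0,5) ∈ E(G2) ✓
  (0,6) → (φ(0),φ(6)) = (0,6) ∈ E(G2) ✓
  (1,2) → (φ(1),φ(2)) = (7,8) ∈ E(G2) ✓
  (1,3) → (φ(1),φ(3)) = (2,8) ∈ E(G2) ✓
  (1,4) → (φ(1),φ(4)) = (1,8) ∈ E(G2) ✓
  (1,7) → (φ(1),φ(7)) = (3,8) ∈ E(G2) ✓
  (1,8) → (φ(1),φ(8)) = (4,8) ∈ E(G2) ✓
  (2,6) → (φ(2),φ(6)) = (6,7) ∈ E(G2) ✓
  (2,7) → (φ(2),φ(7)) = (3,7) ∈ E(G2) ✓
  (2,8) → (φ(2),φ(8)) = (4,7) ∈ E(G2) ✓
  (3,5) → (φ(3),φ(5)) = (2,5) ∈ E(G2) ✓
  (3,6) → (φ(3),φ(6)) = (2,6) ∈ E(G2) ✓
  (3,7) → (φ(3),φ(7)) = (2,3) ∈ E(G2) ✓
  (4,5) → (φ(4),φ(5)) = (1,5) ∈ E(G2) ✓
  (4,6) → (φ(4),φ(6)) = (1,6) ∈ E(G2) ✓
  (4,7) → (φ(4),φ(7)) = (1,3) ∈ E(G2) ✓
  (4,8) → (φ(4),φ(8)) = (1,4) ∈ E(G2) ✓
  (5,8) → (φ(5),φ(8)) = (4,5) ∈ E(G2) ✓
  (6,8) → (φ(6),φ(8)) = (4,6) ∈ E(G2) ✓
  (7,8) → (φ(7),φ(8)) = (3,4) ∈ E(G2) ✓
All 21 edges of G1 map to edges of G2, and |E(G1)| = |E(G2)| = 21, so φ is a bijection on edges as well as vertices. Hence G1 ≅ G2.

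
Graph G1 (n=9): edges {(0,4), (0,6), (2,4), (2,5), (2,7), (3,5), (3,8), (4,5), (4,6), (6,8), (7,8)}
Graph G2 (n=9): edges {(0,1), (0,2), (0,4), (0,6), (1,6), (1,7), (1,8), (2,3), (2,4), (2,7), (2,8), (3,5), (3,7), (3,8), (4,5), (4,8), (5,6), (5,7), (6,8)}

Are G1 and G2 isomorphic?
No, not isomorphic

The graphs are NOT isomorphic.

Counting triangles (3-cliques): G1 has 2, G2 has 7.
Triangle count is an isomorphism invariant, so differing triangle counts rule out isomorphism.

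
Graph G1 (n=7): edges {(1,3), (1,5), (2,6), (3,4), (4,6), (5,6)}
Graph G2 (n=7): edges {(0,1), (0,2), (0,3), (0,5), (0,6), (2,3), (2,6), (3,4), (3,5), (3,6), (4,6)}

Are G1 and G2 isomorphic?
No, not isomorphic

The graphs are NOT isomorphic.

Degrees in G1: deg(0)=0, deg(1)=2, deg(2)=1, deg(3)=2, deg(4)=2, deg(5)=2, deg(6)=3.
Sorted degree sequence of G1: [3, 2, 2, 2, 2, 1, 0].
Degrees in G2: deg(0)=5, deg(1)=1, deg(2)=3, deg(3)=5, deg(4)=2, deg(5)=2, deg(6)=4.
Sorted degree sequence of G2: [5, 5, 4, 3, 2, 2, 1].
The (sorted) degree sequence is an isomorphism invariant, so since G1 and G2 have different degree sequences they cannot be isomorphic.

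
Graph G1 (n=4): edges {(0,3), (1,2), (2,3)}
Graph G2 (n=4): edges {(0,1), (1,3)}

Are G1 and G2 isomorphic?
No, not isomorphic

The graphs are NOT isomorphic.

Degrees in G1: deg(0)=1, deg(1)=1, deg(2)=2, deg(3)=2.
Sorted degree sequence of G1: [2, 2, 1, 1].
Degrees in G2: deg(0)=1, deg(1)=2, deg(2)=0, deg(3)=1.
Sorted degree sequence of G2: [2, 1, 1, 0].
The (sorted) degree sequence is an isomorphism invariant, so since G1 and G2 have different degree sequences they cannot be isomorphic.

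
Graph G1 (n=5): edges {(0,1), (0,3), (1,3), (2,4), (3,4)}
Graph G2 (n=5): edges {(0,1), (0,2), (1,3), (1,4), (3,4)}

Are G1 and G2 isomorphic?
Yes, isomorphic

The graphs are isomorphic.
One valid mapping φ: V(G1) → V(G2): 0→3, 1→4, 2→2, 3→1, 4→0

Verify φ preserves adjacency — for each edge of G1, its image is an edge of G2:
  (0,1) → (φ(0),φ(1)) = (3,4) ∈ E(G2) ✓
  (0,3) → (φ(0),φ(3)) = (1,3) ∈ E(G2) ✓
  (1,3) → (φ(1),φ(3)) = (1,4) ∈ E(G2) ✓
  (2,4) → (φ(2),φ(4)) = (0,2) ∈ E(G2) ✓
  (3,4) → (φ(3),φ(4)) = (0,1) ∈ E(G2) ✓
All 5 edges of G1 map to edges of G2, and |E(G1)| = |E(G2)| = 5, so φ is a bijection on edges as well as vertices. Hence G1 ≅ G2.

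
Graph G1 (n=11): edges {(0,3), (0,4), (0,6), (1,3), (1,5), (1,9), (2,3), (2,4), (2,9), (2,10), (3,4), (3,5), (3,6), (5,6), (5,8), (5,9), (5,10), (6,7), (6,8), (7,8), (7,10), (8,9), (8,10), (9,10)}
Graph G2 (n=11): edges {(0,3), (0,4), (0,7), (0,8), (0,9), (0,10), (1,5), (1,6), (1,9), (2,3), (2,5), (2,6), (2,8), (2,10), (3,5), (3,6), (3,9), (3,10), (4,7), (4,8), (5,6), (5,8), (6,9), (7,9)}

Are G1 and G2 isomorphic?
Yes, isomorphic

The graphs are isomorphic.
One valid mapping φ: V(G1) → V(G2): 0→7, 1→10, 2→8, 3→0, 4→4, 5→3, 6→9, 7→1, 8→6, 9→2, 10→5

Verify φ preserves adjacency — for each edge of G1, its image is an edge of G2:
  (0,3) → (φ(0),φ(3)) = (0,7) ∈ E(G2) ✓
  (0,4) → (φ(0),φ(4)) = (4,7) ∈ E(G2) ✓
  (0,6) → (φ(0),φ(6)) = (7,9) ∈ E(G2) ✓
  (1,3) → (φ(1),φ(3)) = (0,10) ∈ E(G2) ✓
  (1,5) → (φ(1),φ(5)) = (3,10) ∈ E(G2) ✓
  (1,9) → (φ(1),φ(9)) = (2,10) ∈ E(G2) ✓
  (2,3) → (φ(2),φ(3)) = (0,8) ∈ E(G2) ✓
  (2,4) → (φ(2),φ(4)) = (4,8) ∈ E(G2) ✓
  (2,9) → (φ(2),φ(9)) = (2,8) ∈ E(G2) ✓
  (2,10) → (φ(2),φ(10)) = (5,8) ∈ E(G2) ✓
  (3,4) → (φ(3),φ(4)) = (0,4) ∈ E(G2) ✓
  (3,5) → (φ(3),φ(5)) = (0,3) ∈ E(G2) ✓
  (3,6) → (φ(3),φ(6)) = (0,9) ∈ E(G2) ✓
  (5,6) → (φ(5),φ(6)) = (3,9) ∈ E(G2) ✓
  (5,8) → (φ(5),φ(8)) = (3,6) ∈ E(G2) ✓
  (5,9) → (φ(5),φ(9)) = (2,3) ∈ E(G2) ✓
  (5,10) → (φ(5),φ(10)) = (3,5) ∈ E(G2) ✓
  (6,7) → (φ(6),φ(7)) = (1,9) ∈ E(G2) ✓
  (6,8) → (φ(6),φ(8)) = (6,9) ∈ E(G2) ✓
  (7,8) → (φ(7),φ(8)) = (1,6) ∈ E(G2) ✓
  (7,10) → (φ(7),φ(10)) = (1,5) ∈ E(G2) ✓
  (8,9) → (φ(8),φ(9)) = (2,6) ∈ E(G2) ✓
  (8,10) → (φ(8),φ(10)) = (5,6) ∈ E(G2) ✓
  (9,10) → (φ(9),φ(10)) = (2,5) ∈ E(G2) ✓
All 24 edges of G1 map to edges of G2, and |E(G1)| = |E(G2)| = 24, so φ is a bijection on edges as well as vertices. Hence G1 ≅ G2.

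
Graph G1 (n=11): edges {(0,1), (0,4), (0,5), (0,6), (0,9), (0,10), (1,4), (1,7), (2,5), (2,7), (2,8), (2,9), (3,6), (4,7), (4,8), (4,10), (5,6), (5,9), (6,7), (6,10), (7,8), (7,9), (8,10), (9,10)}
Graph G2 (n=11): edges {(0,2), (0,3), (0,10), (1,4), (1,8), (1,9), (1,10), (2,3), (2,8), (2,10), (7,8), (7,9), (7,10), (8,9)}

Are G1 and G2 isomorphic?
No, not isomorphic

The graphs are NOT isomorphic.

Connected components of G1: 1 component(s) with vertex sets [[0, 1, 2, 3, 4, 5, 6, 7, 8, 9, 10]], sizes [11].
Connected components of G2: 3 component(s) with vertex sets [[5], [6], [0, 1, 2, 3, 4, 7, 8, 9, 10]], sizes [1, 1, 9].
The number of connected components (and the multiset of component sizes) is an isomorphism invariant — an isomorphism maps each component of G1 bijectively onto a component of G2. Since G1 has 1 component(s) and G2 has 3, they cannot be isomorphic.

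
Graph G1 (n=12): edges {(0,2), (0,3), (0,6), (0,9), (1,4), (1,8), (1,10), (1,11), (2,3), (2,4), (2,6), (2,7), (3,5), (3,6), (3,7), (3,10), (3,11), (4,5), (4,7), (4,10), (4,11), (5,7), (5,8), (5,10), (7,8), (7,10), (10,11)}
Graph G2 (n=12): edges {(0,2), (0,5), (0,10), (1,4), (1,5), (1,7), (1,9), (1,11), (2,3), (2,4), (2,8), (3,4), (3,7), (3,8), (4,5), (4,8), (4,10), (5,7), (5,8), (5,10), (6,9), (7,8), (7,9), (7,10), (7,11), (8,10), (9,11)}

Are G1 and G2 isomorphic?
Yes, isomorphic

The graphs are isomorphic.
One valid mapping φ: V(G1) → V(G2): 0→9, 1→2, 2→1, 3→7, 4→4, 5→10, 6→11, 7→5, 8→0, 9→6, 10→8, 11→3

Verify φ preserves adjacency — for each edge of G1, its image is an edge of G2:
  (0,2) → (φ(0),φ(2)) = (1,9) ∈ E(G2) ✓
  (0,3) → (φ(0),φ(3)) = (7,9) ∈ E(G2) ✓
  (0,6) → (φ(0),φ(6)) = (9,11) ∈ E(G2) ✓
  (0,9) → (φ(0),φ(9)) = (6,9) ∈ E(G2) ✓
  (1,4) → (φ(1),φ(4)) = (2,4) ∈ E(G2) ✓
  (1,8) → (φ(1),φ(8)) = (0,2) ∈ E(G2) ✓
  (1,10) → (φ(1),φ(10)) = (2,8) ∈ E(G2) ✓
  (1,11) → (φ(1),φ(11)) = (2,3) ∈ E(G2) ✓
  (2,3) → (φ(2),φ(3)) = (1,7) ∈ E(G2) ✓
  (2,4) → (φ(2),φ(4)) = (1,4) ∈ E(G2) ✓
  (2,6) → (φ(2),φ(6)) = (1,11) ∈ E(G2) ✓
  (2,7) → (φ(2),φ(7)) = (1,5) ∈ E(G2) ✓
  (3,5) → (φ(3),φ(5)) = (7,10) ∈ E(G2) ✓
  (3,6) → (φ(3),φ(6)) = (7,11) ∈ E(G2) ✓
  (3,7) → (φ(3),φ(7)) = (5,7) ∈ E(G2) ✓
  (3,10) → (φ(3),φ(10)) = (7,8) ∈ E(G2) ✓
  (3,11) → (φ(3),φ(11)) = (3,7) ∈ E(G2) ✓
  (4,5) → (φ(4),φ(5)) = (4,10) ∈ E(G2) ✓
  (4,7) → (φ(4),φ(7)) = (4,5) ∈ E(G2) ✓
  (4,10) → (φ(4),φ(10)) = (4,8) ∈ E(G2) ✓
  (4,11) → (φ(4),φ(11)) = (3,4) ∈ E(G2) ✓
  (5,7) → (φ(5),φ(7)) = (5,10) ∈ E(G2) ✓
  (5,8) → (φ(5),φ(8)) = (0,10) ∈ E(G2) ✓
  (5,10) → (φ(5),φ(10)) = (8,10) ∈ E(G2) ✓
  (7,8) → (φ(7),φ(8)) = (0,5) ∈ E(G2) ✓
  (7,10) → (φ(7),φ(10)) = (5,8) ∈ E(G2) ✓
  (10,11) → (φ(10),φ(11)) = (3,8) ∈ E(G2) ✓
All 27 edges of G1 map to edges of G2, and |E(G1)| = |E(G2)| = 27, so φ is a bijection on edges as well as vertices. Hence G1 ≅ G2.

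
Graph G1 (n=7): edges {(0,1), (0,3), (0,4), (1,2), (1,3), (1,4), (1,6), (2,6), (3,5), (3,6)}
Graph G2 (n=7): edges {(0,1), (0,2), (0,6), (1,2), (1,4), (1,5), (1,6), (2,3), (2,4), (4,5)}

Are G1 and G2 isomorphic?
Yes, isomorphic

The graphs are isomorphic.
One valid mapping φ: V(G1) → V(G2): 0→0, 1→1, 2→5, 3→2, 4→6, 5→3, 6→4

Verify φ preserves adjacency — for each edge of G1, its image is an edge of G2:
  (0,1) → (φ(0),φ(1)) = (0,1) ∈ E(G2) ✓
  (0,3) → (φ(0),φ(3)) = (0,2) ∈ E(G2) ✓
  (0,4) → (φ(0),φ(4)) = (0,6) ∈ E(G2) ✓
  (1,2) → (φ(1),φ(2)) = (1,5) ∈ E(G2) ✓
  (1,3) → (φ(1),φ(3)) = (1,2) ∈ E(G2) ✓
  (1,4) → (φ(1),φ(4)) = (1,6) ∈ E(G2) ✓
  (1,6) → (φ(1),φ(6)) = (1,4) ∈ E(G2) ✓
  (2,6) → (φ(2),φ(6)) = (4,5) ∈ E(G2) ✓
  (3,5) → (φ(3),φ(5)) = (2,3) ∈ E(G2) ✓
  (3,6) → (φ(3),φ(6)) = (2,4) ∈ E(G2) ✓
All 10 edges of G1 map to edges of G2, and |E(G1)| = |E(G2)| = 10, so φ is a bijection on edges as well as vertices. Hence G1 ≅ G2.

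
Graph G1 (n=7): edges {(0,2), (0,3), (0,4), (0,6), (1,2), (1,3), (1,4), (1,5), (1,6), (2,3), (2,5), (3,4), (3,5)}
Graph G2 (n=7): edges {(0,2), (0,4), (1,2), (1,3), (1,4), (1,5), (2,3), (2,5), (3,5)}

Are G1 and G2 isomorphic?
No, not isomorphic

The graphs are NOT isomorphic.

Counting triangles (3-cliques): G1 has 7, G2 has 4.
Triangle count is an isomorphism invariant, so differing triangle counts rule out isomorphism.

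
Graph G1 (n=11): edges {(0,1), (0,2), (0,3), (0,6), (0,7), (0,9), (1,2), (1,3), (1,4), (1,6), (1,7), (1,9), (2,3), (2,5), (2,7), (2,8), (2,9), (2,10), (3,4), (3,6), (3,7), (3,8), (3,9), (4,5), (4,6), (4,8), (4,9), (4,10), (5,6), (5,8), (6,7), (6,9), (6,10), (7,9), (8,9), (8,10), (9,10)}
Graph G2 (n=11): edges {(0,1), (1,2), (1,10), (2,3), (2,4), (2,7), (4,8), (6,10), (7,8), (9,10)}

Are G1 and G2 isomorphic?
No, not isomorphic

The graphs are NOT isomorphic.

Connected components of G1: 1 component(s) with vertex sets [[0, 1, 2, 3, 4, 5, 6, 7, 8, 9, 10]], sizes [11].
Connected components of G2: 2 component(s) with vertex sets [[5], [0, 1, 2, 3, 4, 6, 7, 8, 9, 10]], sizes [1, 10].
The number of connected components (and the multiset of component sizes) is an isomorphism invariant — an isomorphism maps each component of G1 bijectively onto a component of G2. Since G1 has 1 component(s) and G2 has 2, they cannot be isomorphic.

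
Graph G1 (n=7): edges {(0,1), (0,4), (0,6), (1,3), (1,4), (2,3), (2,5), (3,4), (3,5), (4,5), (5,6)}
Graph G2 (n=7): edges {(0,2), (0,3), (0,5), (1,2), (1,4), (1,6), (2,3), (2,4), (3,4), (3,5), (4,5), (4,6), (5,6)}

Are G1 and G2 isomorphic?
No, not isomorphic

The graphs are NOT isomorphic.

Counting triangles (3-cliques): G1 has 4, G2 has 7.
Triangle count is an isomorphism invariant, so differing triangle counts rule out isomorphism.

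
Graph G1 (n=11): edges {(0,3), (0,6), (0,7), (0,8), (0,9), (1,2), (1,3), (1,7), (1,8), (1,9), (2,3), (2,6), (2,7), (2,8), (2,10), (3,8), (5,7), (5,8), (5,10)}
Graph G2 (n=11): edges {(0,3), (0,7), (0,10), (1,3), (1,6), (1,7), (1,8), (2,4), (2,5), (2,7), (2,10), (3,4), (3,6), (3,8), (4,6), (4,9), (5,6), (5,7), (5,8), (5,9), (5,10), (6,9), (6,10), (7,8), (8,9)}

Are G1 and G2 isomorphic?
No, not isomorphic

The graphs are NOT isomorphic.

Connected components of G1: 2 component(s) with vertex sets [[4], [0, 1, 2, 3, 5, 6, 7, 8, 9, 10]], sizes [1, 10].
Connected components of G2: 1 component(s) with vertex sets [[0, 1, 2, 3, 4, 5, 6, 7, 8, 9, 10]], sizes [11].
The number of connected components (and the multiset of component sizes) is an isomorphism invariant — an isomorphism maps each component of G1 bijectively onto a component of G2. Since G1 has 2 component(s) and G2 has 1, they cannot be isomorphic.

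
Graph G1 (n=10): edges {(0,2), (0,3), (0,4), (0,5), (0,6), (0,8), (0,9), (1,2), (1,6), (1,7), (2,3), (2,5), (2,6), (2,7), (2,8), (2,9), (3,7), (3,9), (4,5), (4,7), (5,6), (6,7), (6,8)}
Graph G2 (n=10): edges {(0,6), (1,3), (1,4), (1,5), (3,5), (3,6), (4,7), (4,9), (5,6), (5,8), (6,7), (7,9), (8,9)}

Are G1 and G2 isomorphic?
No, not isomorphic

The graphs are NOT isomorphic.

Connected components of G1: 1 component(s) with vertex sets [[0, 1, 2, 3, 4, 5, 6, 7, 8, 9]], sizes [10].
Connected components of G2: 2 component(s) with vertex sets [[2], [0, 1, 3, 4, 5, 6, 7, 8, 9]], sizes [1, 9].
The number of connected components (and the multiset of component sizes) is an isomorphism invariant — an isomorphism maps each component of G1 bijectively onto a component of G2. Since G1 has 1 component(s) and G2 has 2, they cannot be isomorphic.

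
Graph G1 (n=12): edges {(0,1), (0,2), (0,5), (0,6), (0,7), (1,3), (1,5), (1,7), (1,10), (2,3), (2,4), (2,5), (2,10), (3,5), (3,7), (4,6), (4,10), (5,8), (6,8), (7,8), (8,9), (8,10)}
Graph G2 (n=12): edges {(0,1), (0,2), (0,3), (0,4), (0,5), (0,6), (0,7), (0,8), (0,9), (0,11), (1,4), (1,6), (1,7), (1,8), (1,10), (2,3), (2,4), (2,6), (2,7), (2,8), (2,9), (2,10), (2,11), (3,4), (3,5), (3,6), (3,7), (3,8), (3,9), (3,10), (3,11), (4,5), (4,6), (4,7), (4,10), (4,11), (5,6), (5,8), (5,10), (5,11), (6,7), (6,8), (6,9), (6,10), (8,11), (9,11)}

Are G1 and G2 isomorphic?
No, not isomorphic

The graphs are NOT isomorphic.

Degrees in G1: deg(0)=5, deg(1)=5, deg(2)=5, deg(3)=4, deg(4)=3, deg(5)=5, deg(6)=3, deg(7)=4, deg(8)=5, deg(9)=1, deg(10)=4, deg(11)=0.
Sorted degree sequence of G1: [5, 5, 5, 5, 5, 4, 4, 4, 3, 3, 1, 0].
Degrees in G2: deg(0)=10, deg(1)=6, deg(2)=9, deg(3)=10, deg(4)=9, deg(5)=7, deg(6)=10, deg(7)=6, deg(8)=7, deg(9)=5, deg(10)=6, deg(11)=7.
Sorted degree sequence of G2: [10, 10, 10, 9, 9, 7, 7, 7, 6, 6, 6, 5].
The (sorted) degree sequence is an isomorphism invariant, so since G1 and G2 have different degree sequences they cannot be isomorphic.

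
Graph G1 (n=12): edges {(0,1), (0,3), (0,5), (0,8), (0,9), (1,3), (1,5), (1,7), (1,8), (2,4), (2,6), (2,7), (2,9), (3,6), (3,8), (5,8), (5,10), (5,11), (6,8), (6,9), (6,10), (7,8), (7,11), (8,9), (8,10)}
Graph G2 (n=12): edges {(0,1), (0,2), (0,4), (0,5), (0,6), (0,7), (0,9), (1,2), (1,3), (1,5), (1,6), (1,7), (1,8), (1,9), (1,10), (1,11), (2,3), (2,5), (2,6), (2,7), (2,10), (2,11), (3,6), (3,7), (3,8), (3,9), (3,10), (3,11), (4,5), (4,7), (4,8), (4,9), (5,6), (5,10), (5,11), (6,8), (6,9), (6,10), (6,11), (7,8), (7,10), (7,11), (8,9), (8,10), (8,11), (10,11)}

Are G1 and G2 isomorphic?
No, not isomorphic

The graphs are NOT isomorphic.

Counting triangles (3-cliques): G1 has 14, G2 has 75.
Triangle count is an isomorphism invariant, so differing triangle counts rule out isomorphism.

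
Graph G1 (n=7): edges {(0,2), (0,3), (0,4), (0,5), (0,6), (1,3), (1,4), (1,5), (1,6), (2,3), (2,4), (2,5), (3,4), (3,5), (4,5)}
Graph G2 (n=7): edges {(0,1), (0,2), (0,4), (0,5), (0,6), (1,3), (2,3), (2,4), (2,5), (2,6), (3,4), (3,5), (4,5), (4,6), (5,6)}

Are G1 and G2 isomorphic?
Yes, isomorphic

The graphs are isomorphic.
One valid mapping φ: V(G1) → V(G2): 0→0, 1→3, 2→6, 3→4, 4→5, 5→2, 6→1

Verify φ preserves adjacency — for each edge of G1, its image is an edge of G2:
  (0,2) → (φ(0),φ(2)) = (0,6) ∈ E(G2) ✓
  (0,3) → (φ(0),φ(3)) = (0,4) ∈ E(G2) ✓
  (0,4) → (φ(0),φ(4)) = (0,5) ∈ E(G2) ✓
  (0,5) → (φ(0),φ(5)) = (0,2) ∈ E(G2) ✓
  (0,6) → (φ(0),φ(6)) = (0,1) ∈ E(G2) ✓
  (1,3) → (φ(1),φ(3)) = (3,4) ∈ E(G2) ✓
  (1,4) → (φ(1),φ(4)) = (3,5) ∈ E(G2) ✓
  (1,5) → (φ(1),φ(5)) = (2,3) ∈ E(G2) ✓
  (1,6) → (φ(1),φ(6)) = (1,3) ∈ E(G2) ✓
  (2,3) → (φ(2),φ(3)) = (4,6) ∈ E(G2) ✓
  (2,4) → (φ(2),φ(4)) = (5,6) ∈ E(G2) ✓
  (2,5) → (φ(2),φ(5)) = (2,6) ∈ E(G2) ✓
  (3,4) → (φ(3),φ(4)) = (4,5) ∈ E(G2) ✓
  (3,5) → (φ(3),φ(5)) = (2,4) ∈ E(G2) ✓
  (4,5) → (φ(4),φ(5)) = (2,5) ∈ E(G2) ✓
All 15 edges of G1 map to edges of G2, and |E(G1)| = |E(G2)| = 15, so φ is a bijection on edges as well as vertices. Hence G1 ≅ G2.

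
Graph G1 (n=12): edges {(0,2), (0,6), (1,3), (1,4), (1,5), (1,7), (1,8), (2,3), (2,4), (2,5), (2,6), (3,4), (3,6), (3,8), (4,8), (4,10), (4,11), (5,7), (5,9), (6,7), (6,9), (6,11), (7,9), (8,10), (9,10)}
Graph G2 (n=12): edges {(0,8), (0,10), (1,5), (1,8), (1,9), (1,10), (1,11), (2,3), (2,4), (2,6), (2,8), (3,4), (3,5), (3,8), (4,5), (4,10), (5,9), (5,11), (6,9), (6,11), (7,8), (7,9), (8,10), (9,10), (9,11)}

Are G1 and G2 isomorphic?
Yes, isomorphic

The graphs are isomorphic.
One valid mapping φ: V(G1) → V(G2): 0→0, 1→5, 2→10, 3→1, 4→9, 5→4, 6→8, 7→3, 8→11, 9→2, 10→6, 11→7

Verify φ preserves adjacency — for each edge of G1, its image is an edge of G2:
  (0,2) → (φ(0),φ(2)) = (0,10) ∈ E(G2) ✓
  (0,6) → (φ(0),φ(6)) = (0,8) ∈ E(G2) ✓
  (1,3) → (φ(1),φ(3)) = (1,5) ∈ E(G2) ✓
  (1,4) → (φ(1),φ(4)) = (5,9) ∈ E(G2) ✓
  (1,5) → (φ(1),φ(5)) = (4,5) ∈ E(G2) ✓
  (1,7) → (φ(1),φ(7)) = (3,5) ∈ E(G2) ✓
  (1,8) → (φ(1),φ(8)) = (5,11) ∈ E(G2) ✓
  (2,3) → (φ(2),φ(3)) = (1,10) ∈ E(G2) ✓
  (2,4) → (φ(2),φ(4)) = (9,10) ∈ E(G2) ✓
  (2,5) → (φ(2),φ(5)) = (4,10) ∈ E(G2) ✓
  (2,6) → (φ(2),φ(6)) = (8,10) ∈ E(G2) ✓
  (3,4) → (φ(3),φ(4)) = (1,9) ∈ E(G2) ✓
  (3,6) → (φ(3),φ(6)) = (1,8) ∈ E(G2) ✓
  (3,8) → (φ(3),φ(8)) = (1,11) ∈ E(G2) ✓
  (4,8) → (φ(4),φ(8)) = (9,11) ∈ E(G2) ✓
  (4,10) → (φ(4),φ(10)) = (6,9) ∈ E(G2) ✓
  (4,11) → (φ(4),φ(11)) = (7,9) ∈ E(G2) ✓
  (5,7) → (φ(5),φ(7)) = (3,4) ∈ E(G2) ✓
  (5,9) → (φ(5),φ(9)) = (2,4) ∈ E(G2) ✓
  (6,7) → (φ(6),φ(7)) = (3,8) ∈ E(G2) ✓
  (6,9) → (φ(6),φ(9)) = (2,8) ∈ E(G2) ✓
  (6,11) → (φ(6),φ(11)) = (7,8) ∈ E(G2) ✓
  (7,9) → (φ(7),φ(9)) = (2,3) ∈ E(G2) ✓
  (8,10) → (φ(8),φ(10)) = (6,11) ∈ E(G2) ✓
  (9,10) → (φ(9),φ(10)) = (2,6) ∈ E(G2) ✓
All 25 edges of G1 map to edges of G2, and |E(G1)| = |E(G2)| = 25, so φ is a bijection on edges as well as vertices. Hence G1 ≅ G2.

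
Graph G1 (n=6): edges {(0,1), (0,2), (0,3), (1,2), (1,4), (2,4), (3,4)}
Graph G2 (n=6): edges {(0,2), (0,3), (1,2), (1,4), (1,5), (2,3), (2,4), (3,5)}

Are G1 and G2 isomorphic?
No, not isomorphic

The graphs are NOT isomorphic.

Degrees in G1: deg(0)=3, deg(1)=3, deg(2)=3, deg(3)=2, deg(4)=3, deg(5)=0.
Sorted degree sequence of G1: [3, 3, 3, 3, 2, 0].
Degrees in G2: deg(0)=2, deg(1)=3, deg(2)=4, deg(3)=3, deg(4)=2, deg(5)=2.
Sorted degree sequence of G2: [4, 3, 3, 2, 2, 2].
The (sorted) degree sequence is an isomorphism invariant, so since G1 and G2 have different degree sequences they cannot be isomorphic.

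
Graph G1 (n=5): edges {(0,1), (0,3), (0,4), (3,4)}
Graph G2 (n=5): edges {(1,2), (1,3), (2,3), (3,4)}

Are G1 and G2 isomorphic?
Yes, isomorphic

The graphs are isomorphic.
One valid mapping φ: V(G1) → V(G2): 0→3, 1→4, 2→0, 3→1, 4→2

Verify φ preserves adjacency — for each edge of G1, its image is an edge of G2:
  (0,1) → (φ(0),φ(1)) = (3,4) ∈ E(G2) ✓
  (0,3) → (φ(0),φ(3)) = (1,3) ∈ E(G2) ✓
  (0,4) → (φ(0),φ(4)) = (2,3) ∈ E(G2) ✓
  (3,4) → (φ(3),φ(4)) = (1,2) ∈ E(G2) ✓
All 4 edges of G1 map to edges of G2, and |E(G1)| = |E(G2)| = 4, so φ is a bijection on edges as well as vertices. Hence G1 ≅ G2.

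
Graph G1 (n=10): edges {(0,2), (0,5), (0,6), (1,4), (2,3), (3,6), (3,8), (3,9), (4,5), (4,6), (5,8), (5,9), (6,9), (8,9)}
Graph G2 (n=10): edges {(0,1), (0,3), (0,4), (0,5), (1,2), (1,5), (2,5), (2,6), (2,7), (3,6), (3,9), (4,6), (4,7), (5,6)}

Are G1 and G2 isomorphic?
Yes, isomorphic

The graphs are isomorphic.
One valid mapping φ: V(G1) → V(G2): 0→4, 1→9, 2→7, 3→2, 4→3, 5→0, 6→6, 7→8, 8→1, 9→5

Verify φ preserves adjacency — for each edge of G1, its image is an edge of G2:
  (0,2) → (φ(0),φ(2)) = (4,7) ∈ E(G2) ✓
  (0,5) → (φ(0),φ(5)) = (0,4) ∈ E(G2) ✓
  (0,6) → (φ(0),φ(6)) = (4,6) ∈ E(G2) ✓
  (1,4) → (φ(1),φ(4)) = (3,9) ∈ E(G2) ✓
  (2,3) → (φ(2),φ(3)) = (2,7) ∈ E(G2) ✓
  (3,6) → (φ(3),φ(6)) = (2,6) ∈ E(G2) ✓
  (3,8) → (φ(3),φ(8)) = (1,2) ∈ E(G2) ✓
  (3,9) → (φ(3),φ(9)) = (2,5) ∈ E(G2) ✓
  (4,5) → (φ(4),φ(5)) = (0,3) ∈ E(G2) ✓
  (4,6) → (φ(4),φ(6)) = (3,6) ∈ E(G2) ✓
  (5,8) → (φ(5),φ(8)) = (0,1) ∈ E(G2) ✓
  (5,9) → (φ(5),φ(9)) = (0,5) ∈ E(G2) ✓
  (6,9) → (φ(6),φ(9)) = (5,6) ∈ E(G2) ✓
  (8,9) → (φ(8),φ(9)) = (1,5) ∈ E(G2) ✓
All 14 edges of G1 map to edges of G2, and |E(G1)| = |E(G2)| = 14, so φ is a bijection on edges as well as vertices. Hence G1 ≅ G2.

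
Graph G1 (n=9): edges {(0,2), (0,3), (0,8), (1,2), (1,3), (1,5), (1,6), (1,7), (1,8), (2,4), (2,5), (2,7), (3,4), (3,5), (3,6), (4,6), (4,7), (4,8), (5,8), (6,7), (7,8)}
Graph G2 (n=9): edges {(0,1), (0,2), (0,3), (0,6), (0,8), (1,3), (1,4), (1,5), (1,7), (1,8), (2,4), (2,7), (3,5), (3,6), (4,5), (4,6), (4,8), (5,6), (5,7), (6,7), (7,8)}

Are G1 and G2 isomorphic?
Yes, isomorphic

The graphs are isomorphic.
One valid mapping φ: V(G1) → V(G2): 0→2, 1→1, 2→7, 3→0, 4→6, 5→8, 6→3, 7→5, 8→4

Verify φ preserves adjacency — for each edge of G1, its image is an edge of G2:
  (0,2) → (φ(0),φ(2)) = (2,7) ∈ E(G2) ✓
  (0,3) → (φ(0),φ(3)) = (0,2) ∈ E(G2) ✓
  (0,8) → (φ(0),φ(8)) = (2,4) ∈ E(G2) ✓
  (1,2) → (φ(1),φ(2)) = (1,7) ∈ E(G2) ✓
  (1,3) → (φ(1),φ(3)) = (0,1) ∈ E(G2) ✓
  (1,5) → (φ(1),φ(5)) = (1,8) ∈ E(G2) ✓
  (1,6) → (φ(1),φ(6)) = (1,3) ∈ E(G2) ✓
  (1,7) → (φ(1),φ(7)) = (1,5) ∈ E(G2) ✓
  (1,8) → (φ(1),φ(8)) = (1,4) ∈ E(G2) ✓
  (2,4) → (φ(2),φ(4)) = (6,7) ∈ E(G2) ✓
  (2,5) → (φ(2),φ(5)) = (7,8) ∈ E(G2) ✓
  (2,7) → (φ(2),φ(7)) = (5,7) ∈ E(G2) ✓
  (3,4) → (φ(3),φ(4)) = (0,6) ∈ E(G2) ✓
  (3,5) → (φ(3),φ(5)) = (0,8) ∈ E(G2) ✓
  (3,6) → (φ(3),φ(6)) = (0,3) ∈ E(G2) ✓
  (4,6) → (φ(4),φ(6)) = (3,6) ∈ E(G2) ✓
  (4,7) → (φ(4),φ(7)) = (5,6) ∈ E(G2) ✓
  (4,8) → (φ(4),φ(8)) = (4,6) ∈ E(G2) ✓
  (5,8) → (φ(5),φ(8)) = (4,8) ∈ E(G2) ✓
  (6,7) → (φ(6),φ(7)) = (3,5) ∈ E(G2) ✓
  (7,8) → (φ(7),φ(8)) = (4,5) ∈ E(G2) ✓
All 21 edges of G1 map to edges of G2, and |E(G1)| = |E(G2)| = 21, so φ is a bijection on edges as well as vertices. Hence G1 ≅ G2.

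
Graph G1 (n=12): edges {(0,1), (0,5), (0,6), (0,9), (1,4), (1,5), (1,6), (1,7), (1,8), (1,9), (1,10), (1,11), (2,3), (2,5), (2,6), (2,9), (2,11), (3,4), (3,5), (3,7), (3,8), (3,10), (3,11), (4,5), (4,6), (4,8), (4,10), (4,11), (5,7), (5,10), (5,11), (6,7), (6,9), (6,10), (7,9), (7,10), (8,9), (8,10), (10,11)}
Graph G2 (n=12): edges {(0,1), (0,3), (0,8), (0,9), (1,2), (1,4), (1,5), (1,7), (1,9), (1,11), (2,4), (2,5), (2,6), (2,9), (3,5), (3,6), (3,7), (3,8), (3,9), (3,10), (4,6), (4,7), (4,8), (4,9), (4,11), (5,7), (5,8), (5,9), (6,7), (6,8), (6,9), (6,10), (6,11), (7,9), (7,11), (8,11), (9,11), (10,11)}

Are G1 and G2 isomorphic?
No, not isomorphic

The graphs are NOT isomorphic.

Degrees in G1: deg(0)=4, deg(1)=9, deg(2)=5, deg(3)=7, deg(4)=7, deg(5)=8, deg(6)=7, deg(7)=6, deg(8)=5, deg(9)=6, deg(10)=8, deg(11)=6.
Sorted degree sequence of G1: [9, 8, 8, 7, 7, 7, 6, 6, 6, 5, 5, 4].
Degrees in G2: deg(0)=4, deg(1)=7, deg(2)=5, deg(3)=7, deg(4)=7, deg(5)=6, deg(6)=8, deg(7)=7, deg(8)=6, deg(9)=9, deg(10)=3, deg(11)=7.
Sorted degree sequence of G2: [9, 8, 7, 7, 7, 7, 7, 6, 6, 5, 4, 3].
The (sorted) degree sequence is an isomorphism invariant, so since G1 and G2 have different degree sequences they cannot be isomorphic.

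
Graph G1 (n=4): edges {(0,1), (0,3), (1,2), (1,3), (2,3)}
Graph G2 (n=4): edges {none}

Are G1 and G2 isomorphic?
No, not isomorphic

The graphs are NOT isomorphic.

Connected components of G1: 1 component(s) with vertex sets [[0, 1, 2, 3]], sizes [4].
Connected components of G2: 4 component(s) with vertex sets [[0], [1], [2], [3]], sizes [1, 1, 1, 1].
The number of connected components (and the multiset of component sizes) is an isomorphism invariant — an isomorphism maps each component of G1 bijectively onto a component of G2. Since G1 has 1 component(s) and G2 has 4, they cannot be isomorphic.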